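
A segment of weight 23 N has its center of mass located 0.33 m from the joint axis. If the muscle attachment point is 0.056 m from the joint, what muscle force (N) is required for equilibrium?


F_muscle = W * d_load / d_muscle
F_muscle = 23 * 0.33 / 0.056
Numerator = 7.5900
F_muscle = 135.5357


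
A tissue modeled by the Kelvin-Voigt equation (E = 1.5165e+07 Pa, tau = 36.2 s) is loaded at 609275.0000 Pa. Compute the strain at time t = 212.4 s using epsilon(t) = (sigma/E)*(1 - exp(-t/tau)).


epsilon(t) = (sigma/E) * (1 - exp(-t/tau))
sigma/E = 609275.0000 / 1.5165e+07 = 0.0402
exp(-t/tau) = exp(-212.4 / 36.2) = 0.0028
epsilon = 0.0402 * (1 - 0.0028)
epsilon = 0.0401


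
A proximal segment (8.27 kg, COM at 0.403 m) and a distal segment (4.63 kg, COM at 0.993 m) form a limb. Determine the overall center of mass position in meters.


COM = (m1*x1 + m2*x2) / (m1 + m2)
COM = (8.27*0.403 + 4.63*0.993) / (8.27 + 4.63)
Numerator = 7.9304
Denominator = 12.9000
COM = 0.6148


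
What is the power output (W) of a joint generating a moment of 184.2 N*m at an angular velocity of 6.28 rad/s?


P = M * omega
P = 184.2 * 6.28
P = 1156.7760


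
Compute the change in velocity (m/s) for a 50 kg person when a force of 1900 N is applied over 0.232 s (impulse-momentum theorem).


J = F * dt = 1900 * 0.232 = 440.8000 N*s
delta_v = J / m
delta_v = 440.8000 / 50
delta_v = 8.8160


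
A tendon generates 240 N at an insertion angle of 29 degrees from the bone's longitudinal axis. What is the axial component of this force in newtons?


F_eff = F_tendon * cos(theta)
theta = 29 deg = 0.5061 rad
cos(theta) = 0.8746
F_eff = 240 * 0.8746
F_eff = 209.9087


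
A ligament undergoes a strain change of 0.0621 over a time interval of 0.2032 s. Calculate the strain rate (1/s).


strain_rate = delta_strain / delta_t
strain_rate = 0.0621 / 0.2032
strain_rate = 0.3056


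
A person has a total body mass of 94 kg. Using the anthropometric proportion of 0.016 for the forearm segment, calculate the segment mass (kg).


m_segment = body_mass * fraction
m_segment = 94 * 0.016
m_segment = 1.5040


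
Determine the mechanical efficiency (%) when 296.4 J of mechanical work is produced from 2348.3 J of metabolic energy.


eta = (W_mech / E_meta) * 100
eta = (296.4 / 2348.3) * 100
ratio = 0.1262
eta = 12.6219


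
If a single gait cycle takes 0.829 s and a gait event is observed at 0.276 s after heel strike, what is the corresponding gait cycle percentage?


pct = (event_time / cycle_time) * 100
pct = (0.276 / 0.829) * 100
ratio = 0.3329
pct = 33.2931


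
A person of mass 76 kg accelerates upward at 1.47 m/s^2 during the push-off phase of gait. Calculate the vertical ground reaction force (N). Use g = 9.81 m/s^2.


GRF = m * (g + a)
GRF = 76 * (9.81 + 1.47)
GRF = 76 * 11.2800
GRF = 857.2800


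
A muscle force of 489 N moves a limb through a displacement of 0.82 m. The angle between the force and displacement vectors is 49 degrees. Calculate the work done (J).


W = F * d * cos(theta)
theta = 49 deg = 0.8552 rad
cos(theta) = 0.6561
W = 489 * 0.82 * 0.6561
W = 263.0665


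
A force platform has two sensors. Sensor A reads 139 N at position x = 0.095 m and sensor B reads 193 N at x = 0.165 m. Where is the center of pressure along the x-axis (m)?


COP_x = (F1*x1 + F2*x2) / (F1 + F2)
COP_x = (139*0.095 + 193*0.165) / (139 + 193)
Numerator = 45.0500
Denominator = 332
COP_x = 0.1357


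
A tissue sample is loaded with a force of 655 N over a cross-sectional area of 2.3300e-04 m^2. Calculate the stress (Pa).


stress = F / A
stress = 655 / 2.3300e-04
stress = 2.8112e+06


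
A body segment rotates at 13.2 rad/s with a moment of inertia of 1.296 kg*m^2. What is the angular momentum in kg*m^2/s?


L = I * omega
L = 1.296 * 13.2
L = 17.1072


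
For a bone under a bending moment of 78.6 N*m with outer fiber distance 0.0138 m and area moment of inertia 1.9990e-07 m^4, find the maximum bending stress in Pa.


sigma = M * c / I
sigma = 78.6 * 0.0138 / 1.9990e-07
M * c = 1.0847
sigma = 5.4261e+06


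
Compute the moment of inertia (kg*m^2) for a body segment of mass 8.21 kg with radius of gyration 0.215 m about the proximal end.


I = m * k^2
I = 8.21 * 0.215^2
k^2 = 0.0462
I = 0.3795


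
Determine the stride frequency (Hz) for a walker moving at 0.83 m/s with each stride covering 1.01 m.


f = v / stride_length
f = 0.83 / 1.01
f = 0.8218


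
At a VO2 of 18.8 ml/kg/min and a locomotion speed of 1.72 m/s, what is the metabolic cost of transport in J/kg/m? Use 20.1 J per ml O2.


Power per kg = VO2 * 20.1 / 60
Power per kg = 18.8 * 20.1 / 60 = 6.2980 W/kg
Cost = power_per_kg / speed
Cost = 6.2980 / 1.72
Cost = 3.6616


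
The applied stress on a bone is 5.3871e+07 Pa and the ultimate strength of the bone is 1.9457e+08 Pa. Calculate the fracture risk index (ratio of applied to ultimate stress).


FRI = applied / ultimate
FRI = 5.3871e+07 / 1.9457e+08
FRI = 0.2769


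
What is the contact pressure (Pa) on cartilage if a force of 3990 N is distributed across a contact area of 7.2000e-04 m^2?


P = F / A
P = 3990 / 7.2000e-04
P = 5.5417e+06


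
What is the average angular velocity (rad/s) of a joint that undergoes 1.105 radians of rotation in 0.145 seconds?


omega = delta_theta / delta_t
omega = 1.105 / 0.145
omega = 7.6207


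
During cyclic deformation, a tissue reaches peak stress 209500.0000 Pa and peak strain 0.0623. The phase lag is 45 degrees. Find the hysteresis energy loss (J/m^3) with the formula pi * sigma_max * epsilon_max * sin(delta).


E_loss = pi * sigma_max * epsilon_max * sin(delta)
delta = 45 deg = 0.7854 rad
sin(delta) = 0.7071
E_loss = pi * 209500.0000 * 0.0623 * 0.7071
E_loss = 28993.9208


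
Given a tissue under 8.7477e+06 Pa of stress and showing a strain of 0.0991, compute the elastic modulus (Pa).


E = stress / strain
E = 8.7477e+06 / 0.0991
E = 8.8271e+07


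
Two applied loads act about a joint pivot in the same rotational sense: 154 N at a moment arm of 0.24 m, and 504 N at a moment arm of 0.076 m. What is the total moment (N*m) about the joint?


M = F1 * d1 + F2 * d2
M = 154 * 0.24 + 504 * 0.076
M = 36.9600 + 38.3040
M = 75.2640


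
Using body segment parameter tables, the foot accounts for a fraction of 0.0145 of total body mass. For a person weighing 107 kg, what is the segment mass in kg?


m_segment = body_mass * fraction
m_segment = 107 * 0.0145
m_segment = 1.5515


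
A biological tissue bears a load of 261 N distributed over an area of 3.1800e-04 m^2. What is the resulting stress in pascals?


stress = F / A
stress = 261 / 3.1800e-04
stress = 820754.7170


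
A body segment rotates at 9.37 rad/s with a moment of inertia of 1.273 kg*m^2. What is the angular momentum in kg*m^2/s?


L = I * omega
L = 1.273 * 9.37
L = 11.9280


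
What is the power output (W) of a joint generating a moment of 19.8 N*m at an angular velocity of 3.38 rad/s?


P = M * omega
P = 19.8 * 3.38
P = 66.9240


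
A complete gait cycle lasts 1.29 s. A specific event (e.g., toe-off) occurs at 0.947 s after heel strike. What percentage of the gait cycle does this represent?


pct = (event_time / cycle_time) * 100
pct = (0.947 / 1.29) * 100
ratio = 0.7341
pct = 73.4109


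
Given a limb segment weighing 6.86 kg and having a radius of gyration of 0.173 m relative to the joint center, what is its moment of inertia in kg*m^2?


I = m * k^2
I = 6.86 * 0.173^2
k^2 = 0.0299
I = 0.2053


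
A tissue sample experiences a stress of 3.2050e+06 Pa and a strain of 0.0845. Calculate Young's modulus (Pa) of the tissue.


E = stress / strain
E = 3.2050e+06 / 0.0845
E = 3.7929e+07


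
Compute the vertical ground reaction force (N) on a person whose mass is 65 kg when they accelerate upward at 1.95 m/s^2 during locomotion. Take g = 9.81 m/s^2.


GRF = m * (g + a)
GRF = 65 * (9.81 + 1.95)
GRF = 65 * 11.7600
GRF = 764.4000


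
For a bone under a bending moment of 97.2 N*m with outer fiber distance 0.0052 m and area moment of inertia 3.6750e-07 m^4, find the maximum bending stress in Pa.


sigma = M * c / I
sigma = 97.2 * 0.0052 / 3.6750e-07
M * c = 0.5054
sigma = 1.3753e+06


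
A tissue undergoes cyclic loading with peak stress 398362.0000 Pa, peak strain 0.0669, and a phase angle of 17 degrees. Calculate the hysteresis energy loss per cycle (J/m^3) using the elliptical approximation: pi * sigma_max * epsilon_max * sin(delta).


E_loss = pi * sigma_max * epsilon_max * sin(delta)
delta = 17 deg = 0.2967 rad
sin(delta) = 0.2924
E_loss = pi * 398362.0000 * 0.0669 * 0.2924
E_loss = 24478.7499


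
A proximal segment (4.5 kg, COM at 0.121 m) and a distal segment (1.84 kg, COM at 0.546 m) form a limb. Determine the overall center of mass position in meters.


COM = (m1*x1 + m2*x2) / (m1 + m2)
COM = (4.5*0.121 + 1.84*0.546) / (4.5 + 1.84)
Numerator = 1.5491
Denominator = 6.3400
COM = 0.2443


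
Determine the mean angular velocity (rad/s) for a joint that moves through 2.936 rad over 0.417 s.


omega = delta_theta / delta_t
omega = 2.936 / 0.417
omega = 7.0408


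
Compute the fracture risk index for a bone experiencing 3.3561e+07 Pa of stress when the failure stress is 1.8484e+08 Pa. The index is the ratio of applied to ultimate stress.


FRI = applied / ultimate
FRI = 3.3561e+07 / 1.8484e+08
FRI = 0.1816


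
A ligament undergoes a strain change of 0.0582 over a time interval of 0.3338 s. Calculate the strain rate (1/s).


strain_rate = delta_strain / delta_t
strain_rate = 0.0582 / 0.3338
strain_rate = 0.1744


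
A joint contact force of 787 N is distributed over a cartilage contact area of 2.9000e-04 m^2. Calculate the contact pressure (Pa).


P = F / A
P = 787 / 2.9000e-04
P = 2.7138e+06


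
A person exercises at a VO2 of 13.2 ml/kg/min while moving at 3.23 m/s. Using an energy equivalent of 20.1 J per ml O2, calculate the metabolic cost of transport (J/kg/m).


Power per kg = VO2 * 20.1 / 60
Power per kg = 13.2 * 20.1 / 60 = 4.4220 W/kg
Cost = power_per_kg / speed
Cost = 4.4220 / 3.23
Cost = 1.3690


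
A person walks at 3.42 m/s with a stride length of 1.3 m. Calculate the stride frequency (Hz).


f = v / stride_length
f = 3.42 / 1.3
f = 2.6308


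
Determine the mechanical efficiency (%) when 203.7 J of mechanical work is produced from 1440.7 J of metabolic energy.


eta = (W_mech / E_meta) * 100
eta = (203.7 / 1440.7) * 100
ratio = 0.1414
eta = 14.1390


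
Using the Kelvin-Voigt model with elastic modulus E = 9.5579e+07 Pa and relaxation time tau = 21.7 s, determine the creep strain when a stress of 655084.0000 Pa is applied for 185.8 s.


epsilon(t) = (sigma/E) * (1 - exp(-t/tau))
sigma/E = 655084.0000 / 9.5579e+07 = 0.0069
exp(-t/tau) = exp(-185.8 / 21.7) = 1.9120e-04
epsilon = 0.0069 * (1 - 1.9120e-04)
epsilon = 0.0069


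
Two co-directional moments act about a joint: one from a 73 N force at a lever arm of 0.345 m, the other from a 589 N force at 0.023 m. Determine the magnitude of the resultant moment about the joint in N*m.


M = F1 * d1 + F2 * d2
M = 73 * 0.345 + 589 * 0.023
M = 25.1850 + 13.5470
M = 38.7320


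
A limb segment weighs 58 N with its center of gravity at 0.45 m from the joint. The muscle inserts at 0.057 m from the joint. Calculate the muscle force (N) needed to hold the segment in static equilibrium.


F_muscle = W * d_load / d_muscle
F_muscle = 58 * 0.45 / 0.057
Numerator = 26.1000
F_muscle = 457.8947


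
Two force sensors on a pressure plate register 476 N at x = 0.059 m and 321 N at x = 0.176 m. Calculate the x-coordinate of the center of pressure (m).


COP_x = (F1*x1 + F2*x2) / (F1 + F2)
COP_x = (476*0.059 + 321*0.176) / (476 + 321)
Numerator = 84.5800
Denominator = 797
COP_x = 0.1061


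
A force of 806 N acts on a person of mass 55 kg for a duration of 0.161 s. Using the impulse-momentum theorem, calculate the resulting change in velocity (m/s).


J = F * dt = 806 * 0.161 = 129.7660 N*s
delta_v = J / m
delta_v = 129.7660 / 55
delta_v = 2.3594


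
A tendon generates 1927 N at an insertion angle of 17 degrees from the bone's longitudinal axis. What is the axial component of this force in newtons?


F_eff = F_tendon * cos(theta)
theta = 17 deg = 0.2967 rad
cos(theta) = 0.9563
F_eff = 1927 * 0.9563
F_eff = 1842.7993


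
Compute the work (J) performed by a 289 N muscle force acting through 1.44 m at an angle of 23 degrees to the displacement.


W = F * d * cos(theta)
theta = 23 deg = 0.4014 rad
cos(theta) = 0.9205
W = 289 * 1.44 * 0.9205
W = 383.0773


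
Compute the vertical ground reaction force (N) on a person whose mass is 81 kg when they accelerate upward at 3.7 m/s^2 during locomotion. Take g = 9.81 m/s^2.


GRF = m * (g + a)
GRF = 81 * (9.81 + 3.7)
GRF = 81 * 13.5100
GRF = 1094.3100


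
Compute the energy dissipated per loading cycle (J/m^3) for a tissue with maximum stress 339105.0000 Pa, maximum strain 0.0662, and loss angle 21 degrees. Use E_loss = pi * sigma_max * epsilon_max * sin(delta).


E_loss = pi * sigma_max * epsilon_max * sin(delta)
delta = 21 deg = 0.3665 rad
sin(delta) = 0.3584
E_loss = pi * 339105.0000 * 0.0662 * 0.3584
E_loss = 25273.8392


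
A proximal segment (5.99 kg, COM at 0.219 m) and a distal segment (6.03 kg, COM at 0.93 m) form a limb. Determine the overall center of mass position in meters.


COM = (m1*x1 + m2*x2) / (m1 + m2)
COM = (5.99*0.219 + 6.03*0.93) / (5.99 + 6.03)
Numerator = 6.9197
Denominator = 12.0200
COM = 0.5757


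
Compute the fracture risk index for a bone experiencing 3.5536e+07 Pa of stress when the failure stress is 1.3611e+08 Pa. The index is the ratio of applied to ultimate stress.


FRI = applied / ultimate
FRI = 3.5536e+07 / 1.3611e+08
FRI = 0.2611


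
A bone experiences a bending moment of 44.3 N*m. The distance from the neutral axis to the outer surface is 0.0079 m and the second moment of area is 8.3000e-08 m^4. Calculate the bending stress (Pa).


sigma = M * c / I
sigma = 44.3 * 0.0079 / 8.3000e-08
M * c = 0.3500
sigma = 4.2165e+06


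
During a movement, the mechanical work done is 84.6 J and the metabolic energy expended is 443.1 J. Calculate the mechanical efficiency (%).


eta = (W_mech / E_meta) * 100
eta = (84.6 / 443.1) * 100
ratio = 0.1909
eta = 19.0928


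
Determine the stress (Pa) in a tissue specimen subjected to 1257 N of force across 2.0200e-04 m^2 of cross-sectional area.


stress = F / A
stress = 1257 / 2.0200e-04
stress = 6.2228e+06


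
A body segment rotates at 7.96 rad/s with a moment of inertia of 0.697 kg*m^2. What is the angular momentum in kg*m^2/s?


L = I * omega
L = 0.697 * 7.96
L = 5.5481


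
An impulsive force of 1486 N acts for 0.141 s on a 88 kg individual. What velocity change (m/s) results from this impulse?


J = F * dt = 1486 * 0.141 = 209.5260 N*s
delta_v = J / m
delta_v = 209.5260 / 88
delta_v = 2.3810


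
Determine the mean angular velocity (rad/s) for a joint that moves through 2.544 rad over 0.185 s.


omega = delta_theta / delta_t
omega = 2.544 / 0.185
omega = 13.7514


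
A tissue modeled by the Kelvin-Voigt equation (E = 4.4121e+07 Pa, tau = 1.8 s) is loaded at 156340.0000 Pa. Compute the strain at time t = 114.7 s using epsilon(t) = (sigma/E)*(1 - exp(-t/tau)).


epsilon(t) = (sigma/E) * (1 - exp(-t/tau))
sigma/E = 156340.0000 / 4.4121e+07 = 0.0035
exp(-t/tau) = exp(-114.7 / 1.8) = 2.1173e-28
epsilon = 0.0035 * (1 - 2.1173e-28)
epsilon = 0.0035


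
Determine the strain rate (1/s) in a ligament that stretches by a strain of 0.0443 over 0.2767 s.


strain_rate = delta_strain / delta_t
strain_rate = 0.0443 / 0.2767
strain_rate = 0.1601


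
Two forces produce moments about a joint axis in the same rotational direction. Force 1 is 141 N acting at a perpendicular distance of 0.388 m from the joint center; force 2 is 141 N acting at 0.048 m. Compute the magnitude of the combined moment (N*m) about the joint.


M = F1 * d1 + F2 * d2
M = 141 * 0.388 + 141 * 0.048
M = 54.7080 + 6.7680
M = 61.4760


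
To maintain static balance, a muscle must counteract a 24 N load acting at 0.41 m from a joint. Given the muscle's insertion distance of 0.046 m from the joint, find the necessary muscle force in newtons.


F_muscle = W * d_load / d_muscle
F_muscle = 24 * 0.41 / 0.046
Numerator = 9.8400
F_muscle = 213.9130


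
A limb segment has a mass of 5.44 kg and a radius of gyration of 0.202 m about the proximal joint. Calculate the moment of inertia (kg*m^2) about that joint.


I = m * k^2
I = 5.44 * 0.202^2
k^2 = 0.0408
I = 0.2220


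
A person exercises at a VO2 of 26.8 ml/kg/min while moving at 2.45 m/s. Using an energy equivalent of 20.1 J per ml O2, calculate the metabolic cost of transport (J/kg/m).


Power per kg = VO2 * 20.1 / 60
Power per kg = 26.8 * 20.1 / 60 = 8.9780 W/kg
Cost = power_per_kg / speed
Cost = 8.9780 / 2.45
Cost = 3.6645


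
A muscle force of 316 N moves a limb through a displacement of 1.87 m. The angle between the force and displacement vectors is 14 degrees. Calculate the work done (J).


W = F * d * cos(theta)
theta = 14 deg = 0.2443 rad
cos(theta) = 0.9703
W = 316 * 1.87 * 0.9703
W = 573.3672


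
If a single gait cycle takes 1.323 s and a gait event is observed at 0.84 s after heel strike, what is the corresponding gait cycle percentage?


pct = (event_time / cycle_time) * 100
pct = (0.84 / 1.323) * 100
ratio = 0.6349
pct = 63.4921


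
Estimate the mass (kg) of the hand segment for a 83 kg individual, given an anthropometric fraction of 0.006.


m_segment = body_mass * fraction
m_segment = 83 * 0.006
m_segment = 0.4980


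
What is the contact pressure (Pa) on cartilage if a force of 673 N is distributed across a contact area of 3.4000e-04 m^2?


P = F / A
P = 673 / 3.4000e-04
P = 1.9794e+06


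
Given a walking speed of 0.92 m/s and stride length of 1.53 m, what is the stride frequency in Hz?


f = v / stride_length
f = 0.92 / 1.53
f = 0.6013


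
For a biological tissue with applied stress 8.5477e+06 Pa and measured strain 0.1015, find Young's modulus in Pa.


E = stress / strain
E = 8.5477e+06 / 0.1015
E = 8.4214e+07


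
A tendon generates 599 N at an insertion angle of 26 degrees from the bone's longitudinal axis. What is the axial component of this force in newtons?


F_eff = F_tendon * cos(theta)
theta = 26 deg = 0.4538 rad
cos(theta) = 0.8988
F_eff = 599 * 0.8988
F_eff = 538.3776


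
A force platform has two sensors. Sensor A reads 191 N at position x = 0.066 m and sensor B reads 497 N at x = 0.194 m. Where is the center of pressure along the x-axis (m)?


COP_x = (F1*x1 + F2*x2) / (F1 + F2)
COP_x = (191*0.066 + 497*0.194) / (191 + 497)
Numerator = 109.0240
Denominator = 688
COP_x = 0.1585


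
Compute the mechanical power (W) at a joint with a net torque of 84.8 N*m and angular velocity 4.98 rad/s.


P = M * omega
P = 84.8 * 4.98
P = 422.3040


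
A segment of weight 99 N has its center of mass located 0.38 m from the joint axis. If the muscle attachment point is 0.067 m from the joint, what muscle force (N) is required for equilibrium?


F_muscle = W * d_load / d_muscle
F_muscle = 99 * 0.38 / 0.067
Numerator = 37.6200
F_muscle = 561.4925


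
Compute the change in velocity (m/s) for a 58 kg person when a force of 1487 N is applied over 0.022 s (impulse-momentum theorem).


J = F * dt = 1487 * 0.022 = 32.7140 N*s
delta_v = J / m
delta_v = 32.7140 / 58
delta_v = 0.5640


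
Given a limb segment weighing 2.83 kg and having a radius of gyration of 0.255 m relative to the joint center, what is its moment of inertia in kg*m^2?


I = m * k^2
I = 2.83 * 0.255^2
k^2 = 0.0650
I = 0.1840


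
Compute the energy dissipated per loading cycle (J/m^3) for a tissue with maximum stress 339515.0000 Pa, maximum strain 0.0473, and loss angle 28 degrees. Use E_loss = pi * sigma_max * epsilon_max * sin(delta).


E_loss = pi * sigma_max * epsilon_max * sin(delta)
delta = 28 deg = 0.4887 rad
sin(delta) = 0.4695
E_loss = pi * 339515.0000 * 0.0473 * 0.4695
E_loss = 23685.3208


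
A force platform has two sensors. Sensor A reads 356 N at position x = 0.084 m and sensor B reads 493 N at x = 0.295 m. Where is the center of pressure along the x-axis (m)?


COP_x = (F1*x1 + F2*x2) / (F1 + F2)
COP_x = (356*0.084 + 493*0.295) / (356 + 493)
Numerator = 175.3390
Denominator = 849
COP_x = 0.2065


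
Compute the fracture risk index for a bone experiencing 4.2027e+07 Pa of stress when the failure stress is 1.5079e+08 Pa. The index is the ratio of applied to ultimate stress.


FRI = applied / ultimate
FRI = 4.2027e+07 / 1.5079e+08
FRI = 0.2787


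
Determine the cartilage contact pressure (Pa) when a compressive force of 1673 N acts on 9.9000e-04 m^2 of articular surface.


P = F / A
P = 1673 / 9.9000e-04
P = 1.6899e+06


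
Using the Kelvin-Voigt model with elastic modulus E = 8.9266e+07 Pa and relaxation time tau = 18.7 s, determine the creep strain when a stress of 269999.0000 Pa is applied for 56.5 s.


epsilon(t) = (sigma/E) * (1 - exp(-t/tau))
sigma/E = 269999.0000 / 8.9266e+07 = 0.0030
exp(-t/tau) = exp(-56.5 / 18.7) = 0.0487
epsilon = 0.0030 * (1 - 0.0487)
epsilon = 0.0029


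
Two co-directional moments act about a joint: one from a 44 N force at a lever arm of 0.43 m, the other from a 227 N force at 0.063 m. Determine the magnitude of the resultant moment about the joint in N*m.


M = F1 * d1 + F2 * d2
M = 44 * 0.43 + 227 * 0.063
M = 18.9200 + 14.3010
M = 33.2210


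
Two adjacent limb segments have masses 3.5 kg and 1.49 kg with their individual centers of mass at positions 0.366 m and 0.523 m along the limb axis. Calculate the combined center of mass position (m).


COM = (m1*x1 + m2*x2) / (m1 + m2)
COM = (3.5*0.366 + 1.49*0.523) / (3.5 + 1.49)
Numerator = 2.0603
Denominator = 4.9900
COM = 0.4129


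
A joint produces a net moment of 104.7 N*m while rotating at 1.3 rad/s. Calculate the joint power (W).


P = M * omega
P = 104.7 * 1.3
P = 136.1100


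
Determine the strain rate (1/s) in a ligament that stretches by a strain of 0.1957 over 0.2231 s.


strain_rate = delta_strain / delta_t
strain_rate = 0.1957 / 0.2231
strain_rate = 0.8772


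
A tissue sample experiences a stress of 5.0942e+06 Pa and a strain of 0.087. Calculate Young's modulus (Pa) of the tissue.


E = stress / strain
E = 5.0942e+06 / 0.087
E = 5.8554e+07


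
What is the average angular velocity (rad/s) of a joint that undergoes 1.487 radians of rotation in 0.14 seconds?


omega = delta_theta / delta_t
omega = 1.487 / 0.14
omega = 10.6214


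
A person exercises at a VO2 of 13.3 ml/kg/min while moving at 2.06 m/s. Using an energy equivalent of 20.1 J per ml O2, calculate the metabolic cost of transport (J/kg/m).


Power per kg = VO2 * 20.1 / 60
Power per kg = 13.3 * 20.1 / 60 = 4.4555 W/kg
Cost = power_per_kg / speed
Cost = 4.4555 / 2.06
Cost = 2.1629


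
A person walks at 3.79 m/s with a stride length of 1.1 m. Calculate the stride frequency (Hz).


f = v / stride_length
f = 3.79 / 1.1
f = 3.4455


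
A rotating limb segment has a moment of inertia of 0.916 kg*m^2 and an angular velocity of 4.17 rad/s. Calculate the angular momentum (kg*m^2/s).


L = I * omega
L = 0.916 * 4.17
L = 3.8197


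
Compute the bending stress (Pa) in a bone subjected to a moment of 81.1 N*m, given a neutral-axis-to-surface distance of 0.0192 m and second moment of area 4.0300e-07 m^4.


sigma = M * c / I
sigma = 81.1 * 0.0192 / 4.0300e-07
M * c = 1.5571
sigma = 3.8638e+06


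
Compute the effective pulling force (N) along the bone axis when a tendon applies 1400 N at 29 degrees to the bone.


F_eff = F_tendon * cos(theta)
theta = 29 deg = 0.5061 rad
cos(theta) = 0.8746
F_eff = 1400 * 0.8746
F_eff = 1224.4676


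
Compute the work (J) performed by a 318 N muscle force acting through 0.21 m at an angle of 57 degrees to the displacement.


W = F * d * cos(theta)
theta = 57 deg = 0.9948 rad
cos(theta) = 0.5446
W = 318 * 0.21 * 0.5446
W = 36.3710


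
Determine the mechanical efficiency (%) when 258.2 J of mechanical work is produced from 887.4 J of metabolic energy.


eta = (W_mech / E_meta) * 100
eta = (258.2 / 887.4) * 100
ratio = 0.2910
eta = 29.0962


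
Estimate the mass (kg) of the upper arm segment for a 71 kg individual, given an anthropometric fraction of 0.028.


m_segment = body_mass * fraction
m_segment = 71 * 0.028
m_segment = 1.9880


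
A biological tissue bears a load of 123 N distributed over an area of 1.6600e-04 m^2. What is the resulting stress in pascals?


stress = F / A
stress = 123 / 1.6600e-04
stress = 740963.8554


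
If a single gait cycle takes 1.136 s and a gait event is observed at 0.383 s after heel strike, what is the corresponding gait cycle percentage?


pct = (event_time / cycle_time) * 100
pct = (0.383 / 1.136) * 100
ratio = 0.3371
pct = 33.7148


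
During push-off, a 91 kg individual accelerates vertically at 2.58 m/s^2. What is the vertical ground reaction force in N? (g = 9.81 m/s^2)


GRF = m * (g + a)
GRF = 91 * (9.81 + 2.58)
GRF = 91 * 12.3900
GRF = 1127.4900


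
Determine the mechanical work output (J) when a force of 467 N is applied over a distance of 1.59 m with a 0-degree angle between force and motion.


W = F * d * cos(theta)
theta = 0 deg = 0.0000 rad
cos(theta) = 1.0000
W = 467 * 1.59 * 1.0000
W = 742.5300


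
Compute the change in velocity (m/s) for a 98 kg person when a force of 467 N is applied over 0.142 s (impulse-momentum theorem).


J = F * dt = 467 * 0.142 = 66.3140 N*s
delta_v = J / m
delta_v = 66.3140 / 98
delta_v = 0.6767


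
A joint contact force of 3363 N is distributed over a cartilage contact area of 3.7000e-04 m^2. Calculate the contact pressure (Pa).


P = F / A
P = 3363 / 3.7000e-04
P = 9.0892e+06


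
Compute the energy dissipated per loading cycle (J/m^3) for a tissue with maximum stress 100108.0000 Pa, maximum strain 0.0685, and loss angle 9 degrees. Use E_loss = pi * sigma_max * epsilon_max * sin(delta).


E_loss = pi * sigma_max * epsilon_max * sin(delta)
delta = 9 deg = 0.1571 rad
sin(delta) = 0.1564
E_loss = pi * 100108.0000 * 0.0685 * 0.1564
E_loss = 3370.0913


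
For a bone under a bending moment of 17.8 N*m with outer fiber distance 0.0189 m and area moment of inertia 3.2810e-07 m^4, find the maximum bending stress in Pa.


sigma = M * c / I
sigma = 17.8 * 0.0189 / 3.2810e-07
M * c = 0.3364
sigma = 1.0254e+06


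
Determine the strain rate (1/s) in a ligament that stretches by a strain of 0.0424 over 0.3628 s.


strain_rate = delta_strain / delta_t
strain_rate = 0.0424 / 0.3628
strain_rate = 0.1169


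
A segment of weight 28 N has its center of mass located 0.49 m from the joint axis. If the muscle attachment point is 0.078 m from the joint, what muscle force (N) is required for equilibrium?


F_muscle = W * d_load / d_muscle
F_muscle = 28 * 0.49 / 0.078
Numerator = 13.7200
F_muscle = 175.8974


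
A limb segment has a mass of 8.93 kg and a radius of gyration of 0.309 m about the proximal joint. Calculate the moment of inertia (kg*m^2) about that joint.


I = m * k^2
I = 8.93 * 0.309^2
k^2 = 0.0955
I = 0.8526


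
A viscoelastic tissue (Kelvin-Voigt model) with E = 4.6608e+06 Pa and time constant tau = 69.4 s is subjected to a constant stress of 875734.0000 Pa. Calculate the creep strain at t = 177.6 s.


epsilon(t) = (sigma/E) * (1 - exp(-t/tau))
sigma/E = 875734.0000 / 4.6608e+06 = 0.1879
exp(-t/tau) = exp(-177.6 / 69.4) = 0.0774
epsilon = 0.1879 * (1 - 0.0774)
epsilon = 0.1734


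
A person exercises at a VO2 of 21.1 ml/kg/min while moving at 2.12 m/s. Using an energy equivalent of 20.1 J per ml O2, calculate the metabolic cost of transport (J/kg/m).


Power per kg = VO2 * 20.1 / 60
Power per kg = 21.1 * 20.1 / 60 = 7.0685 W/kg
Cost = power_per_kg / speed
Cost = 7.0685 / 2.12
Cost = 3.3342


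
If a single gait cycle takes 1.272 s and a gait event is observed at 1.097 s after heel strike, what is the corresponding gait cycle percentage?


pct = (event_time / cycle_time) * 100
pct = (1.097 / 1.272) * 100
ratio = 0.8624
pct = 86.2421


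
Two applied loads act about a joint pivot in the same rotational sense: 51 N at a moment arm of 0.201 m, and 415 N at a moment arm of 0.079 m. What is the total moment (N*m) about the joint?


M = F1 * d1 + F2 * d2
M = 51 * 0.201 + 415 * 0.079
M = 10.2510 + 32.7850
M = 43.0360


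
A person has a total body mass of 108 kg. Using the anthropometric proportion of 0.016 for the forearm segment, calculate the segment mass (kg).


m_segment = body_mass * fraction
m_segment = 108 * 0.016
m_segment = 1.7280


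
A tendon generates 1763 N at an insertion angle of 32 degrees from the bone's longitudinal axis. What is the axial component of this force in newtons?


F_eff = F_tendon * cos(theta)
theta = 32 deg = 0.5585 rad
cos(theta) = 0.8480
F_eff = 1763 * 0.8480
F_eff = 1495.1088


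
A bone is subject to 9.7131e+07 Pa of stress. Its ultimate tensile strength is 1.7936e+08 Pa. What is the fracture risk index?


FRI = applied / ultimate
FRI = 9.7131e+07 / 1.7936e+08
FRI = 0.5415


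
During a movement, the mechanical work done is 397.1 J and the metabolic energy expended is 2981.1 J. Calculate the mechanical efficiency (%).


eta = (W_mech / E_meta) * 100
eta = (397.1 / 2981.1) * 100
ratio = 0.1332
eta = 13.3206


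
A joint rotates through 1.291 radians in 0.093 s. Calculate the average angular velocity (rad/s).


omega = delta_theta / delta_t
omega = 1.291 / 0.093
omega = 13.8817


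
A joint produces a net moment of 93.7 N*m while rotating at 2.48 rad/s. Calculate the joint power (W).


P = M * omega
P = 93.7 * 2.48
P = 232.3760


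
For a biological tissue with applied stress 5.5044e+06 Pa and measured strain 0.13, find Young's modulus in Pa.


E = stress / strain
E = 5.5044e+06 / 0.13
E = 4.2342e+07


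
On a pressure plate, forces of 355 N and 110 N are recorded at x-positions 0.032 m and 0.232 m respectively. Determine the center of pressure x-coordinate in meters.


COP_x = (F1*x1 + F2*x2) / (F1 + F2)
COP_x = (355*0.032 + 110*0.232) / (355 + 110)
Numerator = 36.8800
Denominator = 465
COP_x = 0.0793


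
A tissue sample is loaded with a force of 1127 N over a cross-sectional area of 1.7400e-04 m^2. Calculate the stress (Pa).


stress = F / A
stress = 1127 / 1.7400e-04
stress = 6.4770e+06


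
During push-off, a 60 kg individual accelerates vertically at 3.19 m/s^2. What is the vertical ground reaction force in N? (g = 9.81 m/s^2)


GRF = m * (g + a)
GRF = 60 * (9.81 + 3.19)
GRF = 60 * 13.0000
GRF = 780.0000


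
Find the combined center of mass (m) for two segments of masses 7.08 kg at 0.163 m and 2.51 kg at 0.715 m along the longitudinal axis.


COM = (m1*x1 + m2*x2) / (m1 + m2)
COM = (7.08*0.163 + 2.51*0.715) / (7.08 + 2.51)
Numerator = 2.9487
Denominator = 9.5900
COM = 0.3075


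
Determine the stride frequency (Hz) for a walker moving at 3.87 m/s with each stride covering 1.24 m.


f = v / stride_length
f = 3.87 / 1.24
f = 3.1210


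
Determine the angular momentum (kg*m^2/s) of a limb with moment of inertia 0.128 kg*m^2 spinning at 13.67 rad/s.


L = I * omega
L = 0.128 * 13.67
L = 1.7498


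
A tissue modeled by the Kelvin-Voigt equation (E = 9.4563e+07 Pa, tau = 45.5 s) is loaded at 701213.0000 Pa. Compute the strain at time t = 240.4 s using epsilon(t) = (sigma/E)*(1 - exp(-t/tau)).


epsilon(t) = (sigma/E) * (1 - exp(-t/tau))
sigma/E = 701213.0000 / 9.4563e+07 = 0.0074
exp(-t/tau) = exp(-240.4 / 45.5) = 0.0051
epsilon = 0.0074 * (1 - 0.0051)
epsilon = 0.0074


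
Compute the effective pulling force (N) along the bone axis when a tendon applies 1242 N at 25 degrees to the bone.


F_eff = F_tendon * cos(theta)
theta = 25 deg = 0.4363 rad
cos(theta) = 0.9063
F_eff = 1242 * 0.9063
F_eff = 1125.6343


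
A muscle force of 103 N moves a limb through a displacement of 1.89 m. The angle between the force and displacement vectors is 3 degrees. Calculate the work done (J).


W = F * d * cos(theta)
theta = 3 deg = 0.0524 rad
cos(theta) = 0.9986
W = 103 * 1.89 * 0.9986
W = 194.4032


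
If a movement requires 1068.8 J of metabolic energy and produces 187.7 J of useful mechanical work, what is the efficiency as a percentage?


eta = (W_mech / E_meta) * 100
eta = (187.7 / 1068.8) * 100
ratio = 0.1756
eta = 17.5618


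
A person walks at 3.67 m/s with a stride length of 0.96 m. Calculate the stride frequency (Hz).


f = v / stride_length
f = 3.67 / 0.96
f = 3.8229


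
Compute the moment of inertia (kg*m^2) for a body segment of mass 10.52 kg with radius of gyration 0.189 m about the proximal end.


I = m * k^2
I = 10.52 * 0.189^2
k^2 = 0.0357
I = 0.3758


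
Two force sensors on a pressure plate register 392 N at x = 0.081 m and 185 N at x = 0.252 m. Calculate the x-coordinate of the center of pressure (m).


COP_x = (F1*x1 + F2*x2) / (F1 + F2)
COP_x = (392*0.081 + 185*0.252) / (392 + 185)
Numerator = 78.3720
Denominator = 577
COP_x = 0.1358


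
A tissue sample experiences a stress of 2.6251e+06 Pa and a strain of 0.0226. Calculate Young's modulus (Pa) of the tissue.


E = stress / strain
E = 2.6251e+06 / 0.0226
E = 1.1615e+08


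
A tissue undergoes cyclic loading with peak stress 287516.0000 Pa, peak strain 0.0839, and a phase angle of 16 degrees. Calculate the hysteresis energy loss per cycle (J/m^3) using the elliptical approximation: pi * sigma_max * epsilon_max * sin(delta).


E_loss = pi * sigma_max * epsilon_max * sin(delta)
delta = 16 deg = 0.2793 rad
sin(delta) = 0.2756
E_loss = pi * 287516.0000 * 0.0839 * 0.2756
E_loss = 20888.7247


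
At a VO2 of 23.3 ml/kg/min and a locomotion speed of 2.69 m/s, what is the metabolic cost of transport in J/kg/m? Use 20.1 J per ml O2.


Power per kg = VO2 * 20.1 / 60
Power per kg = 23.3 * 20.1 / 60 = 7.8055 W/kg
Cost = power_per_kg / speed
Cost = 7.8055 / 2.69
Cost = 2.9017


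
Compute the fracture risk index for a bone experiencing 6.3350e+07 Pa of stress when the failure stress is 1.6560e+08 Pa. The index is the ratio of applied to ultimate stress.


FRI = applied / ultimate
FRI = 6.3350e+07 / 1.6560e+08
FRI = 0.3825


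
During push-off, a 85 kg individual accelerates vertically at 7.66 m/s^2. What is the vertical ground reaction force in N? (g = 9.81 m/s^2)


GRF = m * (g + a)
GRF = 85 * (9.81 + 7.66)
GRF = 85 * 17.4700
GRF = 1484.9500


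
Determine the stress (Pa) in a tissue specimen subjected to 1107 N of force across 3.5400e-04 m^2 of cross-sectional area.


stress = F / A
stress = 1107 / 3.5400e-04
stress = 3.1271e+06


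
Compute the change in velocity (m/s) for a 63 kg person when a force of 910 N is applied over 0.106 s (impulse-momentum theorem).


J = F * dt = 910 * 0.106 = 96.4600 N*s
delta_v = J / m
delta_v = 96.4600 / 63
delta_v = 1.5311


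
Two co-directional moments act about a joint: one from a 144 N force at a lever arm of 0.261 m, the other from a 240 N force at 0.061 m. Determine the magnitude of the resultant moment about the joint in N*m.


M = F1 * d1 + F2 * d2
M = 144 * 0.261 + 240 * 0.061
M = 37.5840 + 14.6400
M = 52.2240


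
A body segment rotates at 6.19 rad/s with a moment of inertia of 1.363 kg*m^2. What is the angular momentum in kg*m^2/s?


L = I * omega
L = 1.363 * 6.19
L = 8.4370


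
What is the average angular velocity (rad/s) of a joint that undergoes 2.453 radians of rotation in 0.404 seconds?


omega = delta_theta / delta_t
omega = 2.453 / 0.404
omega = 6.0718


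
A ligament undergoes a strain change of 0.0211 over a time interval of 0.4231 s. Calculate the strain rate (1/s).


strain_rate = delta_strain / delta_t
strain_rate = 0.0211 / 0.4231
strain_rate = 0.0499


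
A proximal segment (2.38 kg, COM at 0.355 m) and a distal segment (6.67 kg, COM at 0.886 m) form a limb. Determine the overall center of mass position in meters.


COM = (m1*x1 + m2*x2) / (m1 + m2)
COM = (2.38*0.355 + 6.67*0.886) / (2.38 + 6.67)
Numerator = 6.7545
Denominator = 9.0500
COM = 0.7464


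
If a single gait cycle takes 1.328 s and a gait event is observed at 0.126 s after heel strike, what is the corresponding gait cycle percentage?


pct = (event_time / cycle_time) * 100
pct = (0.126 / 1.328) * 100
ratio = 0.0949
pct = 9.4880


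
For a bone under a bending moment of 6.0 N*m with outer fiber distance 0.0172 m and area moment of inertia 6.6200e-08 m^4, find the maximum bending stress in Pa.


sigma = M * c / I
sigma = 6.0 * 0.0172 / 6.6200e-08
M * c = 0.1032
sigma = 1.5589e+06


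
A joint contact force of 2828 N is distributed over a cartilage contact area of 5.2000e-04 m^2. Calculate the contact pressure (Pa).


P = F / A
P = 2828 / 5.2000e-04
P = 5.4385e+06


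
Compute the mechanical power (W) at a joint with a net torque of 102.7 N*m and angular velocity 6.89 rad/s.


P = M * omega
P = 102.7 * 6.89
P = 707.6030


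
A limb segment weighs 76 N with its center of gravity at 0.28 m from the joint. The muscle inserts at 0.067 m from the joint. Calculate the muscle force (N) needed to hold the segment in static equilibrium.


F_muscle = W * d_load / d_muscle
F_muscle = 76 * 0.28 / 0.067
Numerator = 21.2800
F_muscle = 317.6119


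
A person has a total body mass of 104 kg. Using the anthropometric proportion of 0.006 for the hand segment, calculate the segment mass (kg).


m_segment = body_mass * fraction
m_segment = 104 * 0.006
m_segment = 0.6240


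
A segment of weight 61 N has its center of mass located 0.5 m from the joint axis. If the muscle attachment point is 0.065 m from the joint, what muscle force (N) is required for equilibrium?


F_muscle = W * d_load / d_muscle
F_muscle = 61 * 0.5 / 0.065
Numerator = 30.5000
F_muscle = 469.2308


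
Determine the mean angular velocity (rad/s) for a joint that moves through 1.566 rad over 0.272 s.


omega = delta_theta / delta_t
omega = 1.566 / 0.272
omega = 5.7574


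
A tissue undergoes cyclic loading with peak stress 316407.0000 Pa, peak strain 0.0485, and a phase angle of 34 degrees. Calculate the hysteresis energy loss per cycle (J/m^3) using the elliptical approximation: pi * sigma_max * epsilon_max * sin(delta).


E_loss = pi * sigma_max * epsilon_max * sin(delta)
delta = 34 deg = 0.5934 rad
sin(delta) = 0.5592
E_loss = pi * 316407.0000 * 0.0485 * 0.5592
E_loss = 26958.7248


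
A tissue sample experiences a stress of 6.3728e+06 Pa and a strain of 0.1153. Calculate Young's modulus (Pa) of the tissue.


E = stress / strain
E = 6.3728e+06 / 0.1153
E = 5.5271e+07


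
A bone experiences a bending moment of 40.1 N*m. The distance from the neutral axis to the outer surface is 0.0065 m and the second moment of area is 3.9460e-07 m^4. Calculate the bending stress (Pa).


sigma = M * c / I
sigma = 40.1 * 0.0065 / 3.9460e-07
M * c = 0.2606
sigma = 660542.3213


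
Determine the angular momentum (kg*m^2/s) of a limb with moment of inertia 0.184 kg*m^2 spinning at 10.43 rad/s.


L = I * omega
L = 0.184 * 10.43
L = 1.9191


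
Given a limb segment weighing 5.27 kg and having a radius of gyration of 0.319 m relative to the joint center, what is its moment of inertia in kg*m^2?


I = m * k^2
I = 5.27 * 0.319^2
k^2 = 0.1018
I = 0.5363


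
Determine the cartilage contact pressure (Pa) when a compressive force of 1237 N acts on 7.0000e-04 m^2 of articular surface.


P = F / A
P = 1237 / 7.0000e-04
P = 1.7671e+06


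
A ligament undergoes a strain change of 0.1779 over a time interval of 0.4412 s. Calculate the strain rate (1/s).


strain_rate = delta_strain / delta_t
strain_rate = 0.1779 / 0.4412
strain_rate = 0.4032
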